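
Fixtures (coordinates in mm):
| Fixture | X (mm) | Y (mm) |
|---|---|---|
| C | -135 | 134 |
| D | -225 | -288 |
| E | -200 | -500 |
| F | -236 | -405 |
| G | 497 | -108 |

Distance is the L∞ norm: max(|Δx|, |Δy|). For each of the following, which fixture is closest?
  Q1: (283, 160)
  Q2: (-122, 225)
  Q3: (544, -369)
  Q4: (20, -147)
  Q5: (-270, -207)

Q1 at (283, 160):
  C: 418 mm
  D: 508 mm
  E: 660 mm
  F: 565 mm
  G: 268 mm
  → nearest: G (268 mm)
Q2 at (-122, 225):
  C: 91 mm
  D: 513 mm
  E: 725 mm
  F: 630 mm
  G: 619 mm
  → nearest: C (91 mm)
Q3 at (544, -369):
  C: 679 mm
  D: 769 mm
  E: 744 mm
  F: 780 mm
  G: 261 mm
  → nearest: G (261 mm)
Q4 at (20, -147):
  C: 281 mm
  D: 245 mm
  E: 353 mm
  F: 258 mm
  G: 477 mm
  → nearest: D (245 mm)
Q5 at (-270, -207):
  C: 341 mm
  D: 81 mm
  E: 293 mm
  F: 198 mm
  G: 767 mm
  → nearest: D (81 mm)

Q1→G; Q2→C; Q3→G; Q4→D; Q5→D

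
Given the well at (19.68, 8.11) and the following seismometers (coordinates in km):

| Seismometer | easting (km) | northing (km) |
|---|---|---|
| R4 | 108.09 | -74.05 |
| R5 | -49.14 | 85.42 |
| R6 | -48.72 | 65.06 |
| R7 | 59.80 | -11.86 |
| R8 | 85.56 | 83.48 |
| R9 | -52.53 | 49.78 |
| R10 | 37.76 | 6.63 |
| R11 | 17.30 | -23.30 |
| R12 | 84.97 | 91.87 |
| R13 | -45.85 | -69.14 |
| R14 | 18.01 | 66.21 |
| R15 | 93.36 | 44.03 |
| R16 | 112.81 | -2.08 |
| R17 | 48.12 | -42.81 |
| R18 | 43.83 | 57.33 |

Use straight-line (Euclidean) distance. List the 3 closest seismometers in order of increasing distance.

R10, R11, R7

Distances from (19.68, 8.11):
R4: √((88.41)² + (-82.16)²) = √(7816.3281 + 6750.2656) = 120.69 km
R5: √((-68.82)² + (77.31)²) = √(4736.1924 + 5976.8361) = 103.50 km
R6: √((-68.40)² + (56.95)²) = √(4678.5600 + 3243.3025) = 89.00 km
R7: √((40.12)² + (-19.97)²) = √(1609.6144 + 398.8009) = 44.82 km
R8: √((65.88)² + (75.37)²) = √(4340.1744 + 5680.6369) = 100.10 km
R9: √((-72.21)² + (41.67)²) = √(5214.2841 + 1736.3889) = 83.37 km
R10: √((18.08)² + (-1.48)²) = √(326.8864 + 2.1904) = 18.14 km
R11: √((-2.38)² + (-31.41)²) = √(5.6644 + 986.5881) = 31.50 km
R12: √((65.29)² + (83.76)²) = √(4262.7841 + 7015.7376) = 106.20 km
R13: √((-65.53)² + (-77.25)²) = √(4294.1809 + 5967.5625) = 101.30 km
R14: √((-1.67)² + (58.10)²) = √(2.7889 + 3375.6100) = 58.12 km
R15: √((73.68)² + (35.92)²) = √(5428.7424 + 1290.2464) = 81.97 km
R16: √((93.13)² + (-10.19)²) = √(8673.1969 + 103.8361) = 93.69 km
R17: √((28.44)² + (-50.92)²) = √(808.8336 + 2592.8464) = 58.32 km
R18: √((24.15)² + (49.22)²) = √(583.2225 + 2422.6084) = 54.83 km
Sorted: R10 (18.14 km) < R11 (31.50 km) < R7 (44.82 km) < R18 (54.83 km) < R14 (58.12 km) < …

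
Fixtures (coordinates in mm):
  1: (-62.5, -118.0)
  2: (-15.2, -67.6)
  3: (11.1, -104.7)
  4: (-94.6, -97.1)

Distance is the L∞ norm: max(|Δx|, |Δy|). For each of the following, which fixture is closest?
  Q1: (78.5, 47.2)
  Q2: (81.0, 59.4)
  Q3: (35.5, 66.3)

Q1 at (78.5, 47.2):
  1: 165.2 mm
  2: 114.8 mm
  3: 151.9 mm
  4: 173.1 mm
  → nearest: 2 (114.8 mm)
Q2 at (81.0, 59.4):
  1: 177.4 mm
  2: 127.0 mm
  3: 164.1 mm
  4: 175.6 mm
  → nearest: 2 (127.0 mm)
Q3 at (35.5, 66.3):
  1: 184.3 mm
  2: 133.9 mm
  3: 171.0 mm
  4: 163.4 mm
  → nearest: 2 (133.9 mm)

Q1→2; Q2→2; Q3→2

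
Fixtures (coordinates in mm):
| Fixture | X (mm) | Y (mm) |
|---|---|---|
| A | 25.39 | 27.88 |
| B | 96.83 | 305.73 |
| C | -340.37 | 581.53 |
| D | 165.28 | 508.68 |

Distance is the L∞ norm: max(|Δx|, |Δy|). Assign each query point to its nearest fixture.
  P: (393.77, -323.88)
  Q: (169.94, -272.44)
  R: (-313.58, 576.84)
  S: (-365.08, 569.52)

P→A; Q→A; R→C; S→C

P at (393.77, -323.88):
  A: max(|-368.38|, |351.76|) = 368.38 mm
  B: max(|-296.94|, |629.61|) = 629.61 mm
  C: max(|-734.14|, |905.41|) = 905.41 mm
  D: max(|-228.49|, |832.56|) = 832.56 mm
  → nearest: A (368.38 mm)
Q at (169.94, -272.44):
  A: max(|-144.55|, |300.32|) = 300.32 mm
  B: max(|-73.11|, |578.17|) = 578.17 mm
  C: max(|-510.31|, |853.97|) = 853.97 mm
  D: max(|-4.66|, |781.12|) = 781.12 mm
  → nearest: A (300.32 mm)
R at (-313.58, 576.84):
  A: max(|338.97|, |-548.96|) = 548.96 mm
  B: max(|410.41|, |-271.11|) = 410.41 mm
  C: max(|-26.79|, |4.69|) = 26.79 mm
  D: max(|478.86|, |-68.16|) = 478.86 mm
  → nearest: C (26.79 mm)
S at (-365.08, 569.52):
  A: max(|390.47|, |-541.64|) = 541.64 mm
  B: max(|461.91|, |-263.79|) = 461.91 mm
  C: max(|24.71|, |12.01|) = 24.71 mm
  D: max(|530.36|, |-60.84|) = 530.36 mm
  → nearest: C (24.71 mm)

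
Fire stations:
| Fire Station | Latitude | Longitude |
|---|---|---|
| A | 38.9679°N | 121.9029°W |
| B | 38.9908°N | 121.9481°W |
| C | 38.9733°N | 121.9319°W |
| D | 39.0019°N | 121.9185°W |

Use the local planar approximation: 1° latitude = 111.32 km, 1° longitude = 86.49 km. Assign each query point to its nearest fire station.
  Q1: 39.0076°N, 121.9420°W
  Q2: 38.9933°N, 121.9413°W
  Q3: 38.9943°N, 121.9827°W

Q1→B; Q2→B; Q3→B

Q1 at 39.0076°N, 121.9420°W:
  A: 5.5648 km
  B: 1.9432 km
  C: 3.9169 km
  D: 2.1293 km
  → nearest: B (1.9432 km)
Q2 at 38.9933°N, 121.9413°W:
  A: 4.3618 km
  B: 0.6507 km
  C: 2.3702 km
  D: 2.1921 km
  → nearest: B (0.6507 km)
Q3 at 38.9943°N, 121.9827°W:
  A: 7.5015 km
  B: 3.0178 km
  C: 4.9769 km
  D: 5.6167 km
  → nearest: B (3.0178 km)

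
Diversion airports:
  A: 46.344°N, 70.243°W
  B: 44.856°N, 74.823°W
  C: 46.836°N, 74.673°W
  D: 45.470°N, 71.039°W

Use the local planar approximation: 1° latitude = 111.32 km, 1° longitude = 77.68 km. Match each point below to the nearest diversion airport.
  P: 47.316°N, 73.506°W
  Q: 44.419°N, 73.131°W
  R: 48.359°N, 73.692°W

P→C; Q→B; R→C

P at 47.316°N, 73.506°W:
  A: 275.599 km
  B: 292.333 km
  C: 105.228 km
  D: 280.987 km
  → nearest: C (105.228 km)
Q at 44.419°N, 73.131°W:
  A: 310.240 km
  B: 140.148 km
  C: 294.519 km
  D: 200.242 km
  → nearest: B (140.148 km)
R at 48.359°N, 73.692°W:
  A: 349.421 km
  B: 399.728 km
  C: 185.879 km
  D: 381.968 km
  → nearest: C (185.879 km)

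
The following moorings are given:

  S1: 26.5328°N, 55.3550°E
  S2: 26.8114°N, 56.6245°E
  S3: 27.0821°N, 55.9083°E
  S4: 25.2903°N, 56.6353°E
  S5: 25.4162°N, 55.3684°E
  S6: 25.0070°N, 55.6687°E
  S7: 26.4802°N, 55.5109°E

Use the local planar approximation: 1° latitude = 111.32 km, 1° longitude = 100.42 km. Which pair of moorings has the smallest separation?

Pairwise distances:
S1–S2: 131.2014 km
S1–S3: 82.6212 km
S1–S4: 188.8405 km
S1–S5: 124.3072 km
S1–S6: 172.7486 km
S1–S7: 16.7147 km
S2–S3: 77.9787 km
S2–S4: 169.3323 km
S2–S5: 200.0825 km
S2–S6: 222.6197 km
S2–S7: 117.7488 km
S3–S4: 212.4037 km
S3–S5: 193.2108 km
S3–S6: 232.2498 km
S3–S7: 77.9874 km
S4–S5: 127.9917 km
S4–S6: 102.0607 km
S4–S7: 174.0538 km
S5–S6: 54.6296 km
S5–S7: 119.3058 km
S6–S7: 164.7604 km
Closest pair: S1–S7 at 16.7147 km.

S1 and S7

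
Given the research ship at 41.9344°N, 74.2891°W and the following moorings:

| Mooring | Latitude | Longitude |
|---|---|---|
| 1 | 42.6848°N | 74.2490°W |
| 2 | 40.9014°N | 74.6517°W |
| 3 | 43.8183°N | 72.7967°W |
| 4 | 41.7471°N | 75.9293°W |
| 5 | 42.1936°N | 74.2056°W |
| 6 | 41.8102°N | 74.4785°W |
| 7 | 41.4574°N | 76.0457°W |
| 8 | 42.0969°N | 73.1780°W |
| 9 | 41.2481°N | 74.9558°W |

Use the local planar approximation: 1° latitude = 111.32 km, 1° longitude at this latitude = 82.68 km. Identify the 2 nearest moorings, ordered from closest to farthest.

Distances from 41.9344°N, 74.2891°W:
1: 83.6003 km
2: 118.8373 km
3: 243.3232 km
4: 137.2052 km
5: 29.6686 km
6: 20.8897 km
7: 154.6382 km
8: 93.6298 km
9: 94.2089 km
Sorted: 6 (20.8897 km) < 5 (29.6686 km) < 1 (83.6003 km) < 8 (93.6298 km) < …

6, 5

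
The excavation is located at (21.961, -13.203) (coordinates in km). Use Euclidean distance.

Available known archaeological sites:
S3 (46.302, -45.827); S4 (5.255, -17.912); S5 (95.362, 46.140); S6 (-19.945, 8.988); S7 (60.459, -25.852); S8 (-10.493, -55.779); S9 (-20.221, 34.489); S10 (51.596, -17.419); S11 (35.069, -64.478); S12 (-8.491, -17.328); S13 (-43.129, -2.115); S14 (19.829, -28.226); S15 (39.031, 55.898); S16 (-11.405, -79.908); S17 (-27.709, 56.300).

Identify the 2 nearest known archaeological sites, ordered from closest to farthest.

S14, S4

Distances from (21.961, -13.203):
S3: 40.704 km
S4: 17.357 km
S5: 94.389 km
S6: 47.419 km
S7: 40.523 km
S8: 53.535 km
S9: 63.670 km
S10: 29.933 km
S11: 52.924 km
S12: 30.730 km
S13: 66.028 km
S14: 15.174 km
S15: 71.178 km
S16: 74.584 km
S17: 85.427 km
Sorted: S14 (15.174 km) < S4 (17.357 km) < S10 (29.933 km) < S12 (30.730 km) < …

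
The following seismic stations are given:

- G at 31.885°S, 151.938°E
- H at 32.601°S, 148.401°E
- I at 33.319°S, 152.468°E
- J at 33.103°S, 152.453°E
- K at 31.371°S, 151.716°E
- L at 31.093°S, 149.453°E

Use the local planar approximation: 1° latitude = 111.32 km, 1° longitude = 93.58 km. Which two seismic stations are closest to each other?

Pairwise distances:
G–H: 340.454 km
G–I: 167.160 km
G–J: 143.898 km
G–K: 60.873 km
G–L: 248.698 km
H–I: 388.892 km
H–J: 383.282 km
H–K: 339.092 km
H–L: 194.608 km
I–J: 24.086 km
I–K: 227.984 km
I–L: 375.512 km
J–K: 204.770 km
J–L: 358.999 km
K–L: 214.021 km
Closest pair: I–J at 24.086 km.

I and J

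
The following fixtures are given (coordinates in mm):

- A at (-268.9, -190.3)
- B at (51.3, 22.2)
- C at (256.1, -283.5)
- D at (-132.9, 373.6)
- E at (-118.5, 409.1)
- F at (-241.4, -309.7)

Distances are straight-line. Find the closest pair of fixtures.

Pairwise distances:
A–B: 384.3 mm
A–C: 533.2 mm
A–D: 580.1 mm
A–E: 618.0 mm
A–F: 122.5 mm
B–C: 368.0 mm
B–D: 396.8 mm
B–E: 422.5 mm
B–F: 442.5 mm
C–D: 763.6 mm
C–E: 787.4 mm
C–F: 498.2 mm
D–E: 38.3 mm
D–F: 691.9 mm
E–F: 729.2 mm
Closest pair: D–E at 38.3 mm.

D and E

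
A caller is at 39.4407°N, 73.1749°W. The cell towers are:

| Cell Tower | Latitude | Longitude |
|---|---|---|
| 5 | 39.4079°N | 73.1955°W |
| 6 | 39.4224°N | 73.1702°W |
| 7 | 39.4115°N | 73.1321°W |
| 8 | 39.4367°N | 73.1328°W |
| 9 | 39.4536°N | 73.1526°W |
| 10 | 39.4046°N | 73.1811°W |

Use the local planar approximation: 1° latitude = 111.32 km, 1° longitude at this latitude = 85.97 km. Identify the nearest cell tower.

Distances from 39.4407°N, 73.1749°W:
5: 4.0581 km
6: 2.0768 km
7: 4.9097 km
8: 3.6466 km
9: 2.3953 km
10: 4.0538 km
Minimum: 6 at 2.0768 km.

6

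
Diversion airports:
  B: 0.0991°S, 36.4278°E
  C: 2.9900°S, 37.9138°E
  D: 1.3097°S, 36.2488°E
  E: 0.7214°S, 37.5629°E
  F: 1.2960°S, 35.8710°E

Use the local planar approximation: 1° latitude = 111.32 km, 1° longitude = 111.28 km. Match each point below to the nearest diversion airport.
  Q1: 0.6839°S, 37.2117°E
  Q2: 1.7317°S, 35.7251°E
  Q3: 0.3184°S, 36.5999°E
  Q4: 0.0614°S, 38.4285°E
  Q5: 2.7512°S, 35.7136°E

Q1 at 0.6839°S, 37.2117°E:
  B: 108.8462 km
  C: 268.3410 km
  D: 127.8066 km
  E: 39.3039 km
  F: 164.0168 km
  → nearest: E (39.3039 km)
Q2 at 1.7317°S, 35.7251°E:
  B: 197.8497 km
  C: 280.9653 km
  D: 74.8538 km
  E: 233.3950 km
  F: 51.1474 km
  → nearest: F (51.1474 km)
Q3 at 0.3184°S, 36.5999°E:
  B: 31.0281 km
  C: 331.3998 km
  D: 117.0639 km
  E: 116.1741 km
  F: 135.7289 km
  → nearest: B (31.0281 km)
Q4 at 0.0614°S, 38.4285°E:
  B: 222.6774 km
  C: 331.0048 km
  D: 279.5425 km
  E: 121.1459 km
  F: 316.0458 km
  → nearest: E (121.1459 km)
Q5 at 2.7512°S, 35.7136°E:
  B: 305.7421 km
  C: 246.2772 km
  D: 171.1635 km
  E: 305.6244 km
  F: 162.9370 km
  → nearest: F (162.9370 km)

Q1→E; Q2→F; Q3→B; Q4→E; Q5→F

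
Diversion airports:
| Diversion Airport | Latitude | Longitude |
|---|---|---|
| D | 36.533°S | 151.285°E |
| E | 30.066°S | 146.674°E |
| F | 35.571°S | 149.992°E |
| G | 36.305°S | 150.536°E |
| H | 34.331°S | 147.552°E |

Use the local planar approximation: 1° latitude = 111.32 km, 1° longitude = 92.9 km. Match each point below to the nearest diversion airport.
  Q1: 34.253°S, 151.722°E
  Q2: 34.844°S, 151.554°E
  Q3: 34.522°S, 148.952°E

Q1→F; Q2→F; Q3→H

Q1 at 34.253°S, 151.722°E:
  D: √((-2.280·111.32)² + (-0.437·92.9)²) = √(64419.31305 + 1648.14077) = 257.036 km
  E: √((4.187·111.32)² + (-5.048·92.9)²) = √(217246.26426 + 219922.73126) = 661.188 km
  F: √((-1.318·111.32)² + (-1.730·92.9)²) = √(21526.68797 + 25829.95409) = 217.616 km
  G: √((-2.052·111.32)² + (-1.186·92.9)²) = √(52179.64357 + 12139.50018) = 253.612 km
  H: √((-0.078·111.32)² + (-4.170·92.9)²) = √(75.39379 + 150073.33645) = 387.490 km
  → nearest: F (217.616 km)
Q2 at 34.844°S, 151.554°E:
  D: √((-1.689·111.32)² + (-0.269·92.9)²) = √(35351.32486 + 624.50510) = 189.673 km
  E: √((4.778·111.32)² + (-4.880·92.9)²) = √(282903.73822 + 205528.03590) = 698.879 km
  F: √((-0.727·111.32)² + (-1.562·92.9)²) = √(6549.60663 + 21056.85406) = 166.152 km
  G: √((-1.461·111.32)² + (-1.018·92.9)²) = √(26451.28819 + 8943.90101) = 188.136 km
  H: √((0.513·111.32)² + (-4.002·92.9)²) = √(3261.22772 + 138224.68108) = 376.146 km
  → nearest: F (166.152 km)
Q3 at 34.522°S, 148.952°E:
  D: √((-2.011·111.32)² + (2.333·92.9)²) = √(50115.32331 + 46974.36365) = 311.592 km
  E: √((4.456·111.32)² + (-2.278·92.9)²) = √(246057.58640 + 44785.64853) = 539.299 km
  F: √((-1.049·111.32)² + (1.040·92.9)²) = √(13636.32589 + 9334.65146) = 151.562 km
  G: √((-1.783·111.32)² + (1.584·92.9)²) = √(39395.72359 + 21654.18199) = 247.083 km
  H: √((0.191·111.32)² + (-1.400·92.9)²) = √(452.07775 + 16915.60360) = 131.786 km
  → nearest: H (131.786 km)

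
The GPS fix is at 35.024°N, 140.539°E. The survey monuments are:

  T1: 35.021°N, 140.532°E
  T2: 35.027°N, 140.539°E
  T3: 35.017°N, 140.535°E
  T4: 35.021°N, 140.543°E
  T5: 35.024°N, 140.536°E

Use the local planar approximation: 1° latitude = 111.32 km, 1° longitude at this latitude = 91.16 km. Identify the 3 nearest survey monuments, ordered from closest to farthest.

T5, T2, T4

Distances from 35.024°N, 140.539°E:
T1: 0.720 km
T2: 0.334 km
T3: 0.860 km
T4: 0.494 km
T5: 0.273 km
Sorted: T5 (0.273 km) < T2 (0.334 km) < T4 (0.494 km) < T1 (0.720 km) < T3 (0.860 km)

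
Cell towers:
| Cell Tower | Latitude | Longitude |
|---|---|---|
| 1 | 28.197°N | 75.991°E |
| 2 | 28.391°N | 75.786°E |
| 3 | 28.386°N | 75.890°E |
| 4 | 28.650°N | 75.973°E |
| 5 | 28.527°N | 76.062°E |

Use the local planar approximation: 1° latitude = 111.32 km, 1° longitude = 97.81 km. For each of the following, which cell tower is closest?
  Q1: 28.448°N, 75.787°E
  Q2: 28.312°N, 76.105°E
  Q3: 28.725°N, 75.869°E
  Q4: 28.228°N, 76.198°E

Q1→2; Q2→1; Q3→4; Q4→1

Q1 at 28.448°N, 75.787°E:
  1: √((-0.251·111.32)² + (0.204·97.81)²) = √(780.71736 + 398.13179) = 34.334 km
  2: √((-0.057·111.32)² + (-0.001·97.81)²) = √(40.26207 + 0.00957) = 6.346 km
  3: √((-0.062·111.32)² + (0.103·97.81)²) = √(47.63540 + 101.49414) = 12.212 km
  4: √((0.202·111.32)² + (0.186·97.81)²) = √(505.64898 + 330.97288) = 28.924 km
  5: √((0.079·111.32)² + (0.275·97.81)²) = √(77.33936 + 723.48896) = 28.299 km
  → nearest: 2 (6.346 km)
Q2 at 28.312°N, 76.105°E:
  1: √((-0.115·111.32)² + (-0.114·97.81)²) = √(163.88608 + 124.33008) = 16.977 km
  2: √((0.079·111.32)² + (-0.319·97.81)²) = √(77.33936 + 973.52674) = 32.417 km
  3: √((0.074·111.32)² + (-0.215·97.81)²) = √(67.85937 + 442.22515) = 22.585 km
  4: √((0.338·111.32)² + (-0.132·97.81)²) = √(1415.72792 + 166.69186) = 39.780 km
  5: √((0.215·111.32)² + (-0.043·97.81)²) = √(572.82678 + 17.68901) = 24.301 km
  → nearest: 1 (16.977 km)
Q3 at 28.725°N, 75.869°E:
  1: √((-0.528·111.32)² + (0.122·97.81)²) = √(3454.73103 + 142.39219) = 59.976 km
  2: √((-0.334·111.32)² + (-0.083·97.81)²) = √(1382.41784 + 65.90566) = 38.057 km
  3: √((-0.339·111.32)² + (0.021·97.81)²) = √(1424.11740 + 4.21896) = 37.793 km
  4: √((-0.075·111.32)² + (0.104·97.81)²) = √(69.70580 + 103.47447) = 13.160 km
  5: √((-0.198·111.32)² + (0.193·97.81)²) = √(485.82155 + 356.35359) = 29.020 km
  → nearest: 4 (13.160 km)
Q4 at 28.228°N, 76.198°E:
  1: √((-0.031·111.32)² + (-0.207·97.81)²) = √(11.90885 + 409.92765) = 20.539 km
  2: √((0.163·111.32)² + (-0.412·97.81)²) = √(329.24683 + 1623.90624) = 44.194 km
  3: √((0.158·111.32)² + (-0.308·97.81)²) = √(309.35744 + 907.54455) = 34.884 km
  4: √((0.422·111.32)² + (-0.225·97.81)²) = √(2206.84229 + 484.31905) = 51.876 km
  5: √((0.299·111.32)² + (-0.136·97.81)²) = √(1107.86992 + 176.94746) = 35.844 km
  → nearest: 1 (20.539 km)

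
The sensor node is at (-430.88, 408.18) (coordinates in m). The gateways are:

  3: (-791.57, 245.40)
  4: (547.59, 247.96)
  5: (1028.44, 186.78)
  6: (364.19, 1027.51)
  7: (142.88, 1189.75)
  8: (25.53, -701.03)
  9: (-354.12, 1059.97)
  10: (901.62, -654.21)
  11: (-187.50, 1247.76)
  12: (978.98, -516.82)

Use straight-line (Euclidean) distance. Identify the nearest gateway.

Distances from (-430.88, 408.18):
3: √((-360.69)² + (-162.78)²) = √(130097.2761 + 26497.3284) = 395.72 m
4: √((978.47)² + (-160.22)²) = √(957403.5409 + 25670.4484) = 991.50 m
5: √((1459.32)² + (-221.40)²) = √(2129614.8624 + 49017.9600) = 1476.02 m
6: √((795.07)² + (619.33)²) = √(632136.3049 + 383569.6489) = 1007.82 m
7: √((573.76)² + (781.57)²) = √(329200.5376 + 610851.6649) = 969.56 m
8: √((456.41)² + (-1109.21)²) = √(208310.0881 + 1230346.8241) = 1199.44 m
9: √((76.76)² + (651.79)²) = √(5892.0976 + 424830.2041) = 656.29 m
10: √((1332.50)² + (-1062.39)²) = √(1775556.2500 + 1128672.5121) = 1704.18 m
11: √((243.38)² + (839.58)²) = √(59233.8244 + 704894.5764) = 874.14 m
12: √((1409.86)² + (-925.00)²) = √(1987705.2196 + 855625.0000) = 1686.22 m
Minimum: 3 at 395.72 m.

3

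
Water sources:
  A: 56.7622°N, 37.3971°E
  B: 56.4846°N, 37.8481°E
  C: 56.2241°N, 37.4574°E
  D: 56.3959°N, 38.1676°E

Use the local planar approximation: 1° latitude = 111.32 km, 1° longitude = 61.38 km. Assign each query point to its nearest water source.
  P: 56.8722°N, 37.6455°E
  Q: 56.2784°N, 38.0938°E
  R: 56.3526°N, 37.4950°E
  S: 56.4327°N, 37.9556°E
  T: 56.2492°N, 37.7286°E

P at 56.8722°N, 37.6455°E:
  A: √((-0.1100·111.32)² + (-0.2484·61.38)²) = √(149.944923 + 232.464666) = 19.5553 km
  B: √((-0.3876·111.32)² + (0.2026·61.38)²) = √(1861.718147 + 154.643849) = 44.9039 km
  C: √((-0.6481·111.32)² + (-0.1881·61.38)²) = √(5205.116308 + 133.300371) = 73.0645 km
  D: √((-0.4763·111.32)² + (0.5221·61.38)²) = √(2811.302368 + 1026.978034) = 61.9539 km
  → nearest: A (19.5553 km)
Q at 56.2784°N, 38.0938°E:
  A: √((0.4838·111.32)² + (-0.6967·61.38)²) = √(2900.535087 + 1828.712314) = 68.7695 km
  B: √((0.2062·111.32)² + (-0.2457·61.38)²) = √(526.894563 + 227.438552) = 27.4651 km
  C: √((-0.0543·111.32)² + (-0.6364·61.38)²) = √(36.538108 + 1525.857969) = 39.5272 km
  D: √((0.1175·111.32)² + (0.0738·61.38)²) = √(171.089016 + 20.519487) = 13.8423 km
  → nearest: D (13.8423 km)
R at 56.3526°N, 37.4950°E:
  A: √((0.4096·111.32)² + (-0.0979·61.38)²) = √(2079.056497 + 36.109307) = 45.9909 km
  B: √((0.1320·111.32)² + (0.3531·61.38)²) = √(215.920689 + 469.730979) = 26.1850 km
  C: √((-0.1285·111.32)² + (-0.0376·61.38)²) = √(204.622153 + 5.326347) = 14.4896 km
  D: √((0.0433·111.32)² + (0.6726·61.38)²) = √(23.233904 + 1704.384179) = 41.5646 km
  → nearest: C (14.4896 km)
S at 56.4327°N, 37.9556°E:
  A: √((0.3295·111.32)² + (-0.5585·61.38)²) = √(1345.417998 + 1175.168449) = 50.2054 km
  B: √((0.0519·111.32)² + (-0.1075·61.38)²) = √(33.379599 + 43.538223) = 8.7703 km
  C: √((-0.2086·111.32)² + (-0.4982·61.38)²) = √(539.231189 + 935.106799) = 38.3971 km
  D: √((-0.0368·111.32)² + (0.2120·61.38)²) = √(16.781935 + 169.326718) = 13.6422 km
  → nearest: B (8.7703 km)
T at 56.2492°N, 37.7286°E:
  A: √((0.5130·111.32)² + (-0.3315·61.38)²) = √(3261.227723 + 414.019535) = 60.6238 km
  B: √((0.2354·111.32)² + (0.1195·61.38)²) = √(686.687770 + 53.800905) = 27.2119 km
  C: √((-0.0251·111.32)² + (-0.2712·61.38)²) = √(7.807174 + 277.097839) = 16.8791 km
  D: √((0.1467·111.32)² + (0.4390·61.38)²) = √(266.689933 + 726.077215) = 31.5082 km
  → nearest: C (16.8791 km)

P→A; Q→D; R→C; S→B; T→C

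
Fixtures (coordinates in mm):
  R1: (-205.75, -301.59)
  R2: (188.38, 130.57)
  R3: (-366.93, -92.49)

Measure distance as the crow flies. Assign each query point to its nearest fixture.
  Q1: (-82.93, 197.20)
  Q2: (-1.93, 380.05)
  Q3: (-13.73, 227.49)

Q1→R2; Q2→R2; Q3→R2

Q1 at (-82.93, 197.20):
  R1: 513.69 mm
  R2: 279.37 mm
  R3: 405.68 mm
  → nearest: R2 (279.37 mm)
Q2 at (-1.93, 380.05):
  R1: 711.46 mm
  R2: 313.78 mm
  R3: 597.09 mm
  → nearest: R2 (313.78 mm)
Q3 at (-13.73, 227.49):
  R1: 562.85 mm
  R2: 224.15 mm
  R3: 476.59 mm
  → nearest: R2 (224.15 mm)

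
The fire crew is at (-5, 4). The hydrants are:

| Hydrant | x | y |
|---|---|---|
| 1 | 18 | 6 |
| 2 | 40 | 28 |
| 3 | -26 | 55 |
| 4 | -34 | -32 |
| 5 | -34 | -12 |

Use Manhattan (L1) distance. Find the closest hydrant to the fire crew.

1

Distances from (-5, 4):
1: |23| + |2| = 23 + 2 = 25
2: |45| + |24| = 45 + 24 = 69
3: |-21| + |51| = 21 + 51 = 72
4: |-29| + |-36| = 29 + 36 = 65
5: |-29| + |-16| = 29 + 16 = 45
Minimum: 1 at 25.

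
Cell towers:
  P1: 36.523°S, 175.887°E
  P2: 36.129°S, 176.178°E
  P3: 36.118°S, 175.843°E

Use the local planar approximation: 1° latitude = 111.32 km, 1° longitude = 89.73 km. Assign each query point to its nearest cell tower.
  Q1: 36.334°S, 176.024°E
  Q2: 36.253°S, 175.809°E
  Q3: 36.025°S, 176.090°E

Q1→P1; Q2→P3; Q3→P2

Q1 at 36.334°S, 176.024°E:
  P1: √((-0.189·111.32)² + (-0.137·89.73)²) = √(442.65972 + 151.11809) = 24.368 km
  P2: √((0.205·111.32)² + (0.154·89.73)²) = √(520.77978 + 190.94873) = 26.678 km
  P3: √((0.216·111.32)² + (-0.181·89.73)²) = √(578.16780 + 263.77430) = 29.016 km
  → nearest: P1 (24.368 km)
Q2 at 36.253°S, 175.809°E:
  P1: √((-0.270·111.32)² + (0.078·89.73)²) = √(903.38718 + 48.98516) = 30.861 km
  P2: √((0.124·111.32)² + (0.369·89.73)²) = √(190.54158 + 1096.29660) = 35.873 km
  P3: √((0.135·111.32)² + (0.034·89.73)²) = √(225.84680 + 9.30750) = 15.335 km
  → nearest: P3 (15.335 km)
Q3 at 36.025°S, 176.090°E:
  P1: √((-0.498·111.32)² + (-0.203·89.73)²) = √(3073.30088 + 331.79315) = 58.353 km
  P2: √((-0.104·111.32)² + (0.088·89.73)²) = √(134.03341 + 62.35061) = 14.014 km
  P3: √((-0.093·111.32)² + (-0.247·89.73)²) = √(107.17964 + 491.21231) = 24.462 km
  → nearest: P2 (14.014 km)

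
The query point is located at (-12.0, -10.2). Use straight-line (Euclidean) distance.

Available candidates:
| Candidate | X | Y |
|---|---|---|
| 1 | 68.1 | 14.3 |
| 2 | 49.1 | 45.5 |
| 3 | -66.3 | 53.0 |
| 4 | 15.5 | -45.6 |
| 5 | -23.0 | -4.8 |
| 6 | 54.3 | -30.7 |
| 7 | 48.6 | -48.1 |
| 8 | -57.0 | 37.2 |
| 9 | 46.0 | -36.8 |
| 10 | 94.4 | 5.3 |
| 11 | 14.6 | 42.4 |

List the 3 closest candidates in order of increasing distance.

Distances from (-12.0, -10.2):
1: 83.8
2: 82.7
3: 83.3
4: 44.8
5: 12.3
6: 69.4
7: 71.5
8: 65.4
9: 63.8
10: 107.5
11: 58.9
Sorted: 5 (12.3) < 4 (44.8) < 11 (58.9) < 9 (63.8) < 8 (65.4) < …

5, 4, 11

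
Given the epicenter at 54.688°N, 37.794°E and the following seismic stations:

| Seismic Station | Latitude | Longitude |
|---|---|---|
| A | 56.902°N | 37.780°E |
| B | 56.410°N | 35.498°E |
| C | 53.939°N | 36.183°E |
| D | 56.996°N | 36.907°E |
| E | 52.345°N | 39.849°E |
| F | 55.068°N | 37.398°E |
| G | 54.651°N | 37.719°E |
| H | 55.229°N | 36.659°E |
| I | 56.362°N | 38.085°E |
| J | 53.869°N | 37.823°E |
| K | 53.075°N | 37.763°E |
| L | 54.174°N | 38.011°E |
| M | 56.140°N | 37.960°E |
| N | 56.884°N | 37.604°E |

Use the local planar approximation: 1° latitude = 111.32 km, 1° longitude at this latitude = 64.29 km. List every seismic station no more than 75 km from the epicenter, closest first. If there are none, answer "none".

Distances from 54.688°N, 37.794°E:
A: √((2.214·111.32)² + (-0.014·64.29)²) = √(60743.75405 + 0.81011) = 246.464 km
B: √((1.722·111.32)² + (-2.296·64.29)²) = √(36746.22158 + 21788.66486) = 241.940 km
C: √((-0.749·111.32)² + (-1.611·64.29)²) = √(6952.00428 + 10726.99140) = 132.962 km
D: √((2.308·111.32)² + (-0.887·64.29)²) = √(66011.25723 + 3251.87686) = 263.179 km
E: √((-2.343·111.32)² + (2.055·64.29)²) = √(68028.51213 + 17454.62424) = 292.375 km
F: √((0.380·111.32)² + (-0.396·64.29)²) = √(1789.42536 + 648.15253) = 49.372 km
G: √((-0.037·111.32)² + (-0.075·64.29)²) = √(16.96484 + 23.24927) = 6.341 km
H: √((0.541·111.32)² + (-1.135·64.29)²) = √(3626.94463 + 5324.49685) = 94.612 km
I: √((1.674·111.32)² + (0.291·64.29)²) = √(34726.20324 + 350.00386) = 187.286 km
J: √((-0.819·111.32)² + (0.029·64.29)²) = √(8312.16583 + 3.47602) = 91.190 km
K: √((-1.613·111.32)² + (-0.031·64.29)²) = √(32241.49194 + 3.97201) = 179.570 km
L: √((-0.514·111.32)² + (0.217·64.29)²) = √(3273.95445 + 194.62845) = 58.895 km
M: √((1.452·111.32)² + (0.166·64.29)²) = √(26126.40339 + 113.89457) = 161.989 km
N: √((2.196·111.32)² + (-0.190·64.29)²) = √(59760.06578 + 149.20867) = 244.764 km
Threshold 75 km: G (6.341 km), F (49.372 km), L (58.895 km) are within range.

G, F, L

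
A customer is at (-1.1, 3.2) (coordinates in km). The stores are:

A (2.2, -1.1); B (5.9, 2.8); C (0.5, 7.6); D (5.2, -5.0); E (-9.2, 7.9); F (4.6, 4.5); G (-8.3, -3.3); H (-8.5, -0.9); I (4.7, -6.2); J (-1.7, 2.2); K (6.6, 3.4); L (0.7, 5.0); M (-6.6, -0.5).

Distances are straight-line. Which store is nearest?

Distances from (-1.1, 3.2):
A: √((3.3)² + (-4.3)²) = √(10.890 + 18.490) = 5.4 km
B: √((7.0)² + (-0.4)²) = √(49.000 + 0.160) = 7.0 km
C: √((1.6)² + (4.4)²) = √(2.560 + 19.360) = 4.7 km
D: √((6.3)² + (-8.2)²) = √(39.690 + 67.240) = 10.3 km
E: √((-8.1)² + (4.7)²) = √(65.610 + 22.090) = 9.4 km
F: √((5.7)² + (1.3)²) = √(32.490 + 1.690) = 5.8 km
G: √((-7.2)² + (-6.5)²) = √(51.840 + 42.250) = 9.7 km
H: √((-7.4)² + (-4.1)²) = √(54.760 + 16.810) = 8.5 km
I: √((5.8)² + (-9.4)²) = √(33.640 + 88.360) = 11.0 km
J: √((-0.6)² + (-1.0)²) = √(0.360 + 1.000) = 1.2 km
K: √((7.7)² + (0.2)²) = √(59.290 + 0.040) = 7.7 km
L: √((1.8)² + (1.8)²) = √(3.240 + 3.240) = 2.5 km
M: √((-5.5)² + (-3.7)²) = √(30.250 + 13.690) = 6.6 km
Minimum: J at 1.2 km.

J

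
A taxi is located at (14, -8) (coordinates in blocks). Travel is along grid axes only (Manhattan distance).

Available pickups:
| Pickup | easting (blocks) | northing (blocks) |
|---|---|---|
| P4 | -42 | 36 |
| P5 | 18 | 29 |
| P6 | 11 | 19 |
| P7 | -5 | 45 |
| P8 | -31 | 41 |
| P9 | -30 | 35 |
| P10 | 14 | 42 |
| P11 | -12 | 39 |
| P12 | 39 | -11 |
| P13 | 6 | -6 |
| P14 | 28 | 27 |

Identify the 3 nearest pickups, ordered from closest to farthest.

P13, P12, P6

Distances from (14, -8):
P4: 100 blocks
P5: 41 blocks
P6: 30 blocks
P7: 72 blocks
P8: 94 blocks
P9: 87 blocks
P10: 50 blocks
P11: 73 blocks
P12: 28 blocks
P13: 10 blocks
P14: 49 blocks
Sorted: P13 (10 blocks) < P12 (28 blocks) < P6 (30 blocks) < P5 (41 blocks) < P14 (49 blocks) < …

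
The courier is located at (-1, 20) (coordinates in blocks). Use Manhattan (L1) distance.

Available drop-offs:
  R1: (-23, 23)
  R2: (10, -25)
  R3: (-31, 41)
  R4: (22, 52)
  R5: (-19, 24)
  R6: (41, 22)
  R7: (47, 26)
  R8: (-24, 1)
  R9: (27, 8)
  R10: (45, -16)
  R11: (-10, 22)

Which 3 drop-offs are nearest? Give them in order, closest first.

Distances from (-1, 20):
R1: 25 blocks
R2: 56 blocks
R3: 51 blocks
R4: 55 blocks
R5: 22 blocks
R6: 44 blocks
R7: 54 blocks
R8: 42 blocks
R9: 40 blocks
R10: 82 blocks
R11: 11 blocks
Sorted: R11 (11 blocks) < R5 (22 blocks) < R1 (25 blocks) < R9 (40 blocks) < R8 (42 blocks) < …

R11, R5, R1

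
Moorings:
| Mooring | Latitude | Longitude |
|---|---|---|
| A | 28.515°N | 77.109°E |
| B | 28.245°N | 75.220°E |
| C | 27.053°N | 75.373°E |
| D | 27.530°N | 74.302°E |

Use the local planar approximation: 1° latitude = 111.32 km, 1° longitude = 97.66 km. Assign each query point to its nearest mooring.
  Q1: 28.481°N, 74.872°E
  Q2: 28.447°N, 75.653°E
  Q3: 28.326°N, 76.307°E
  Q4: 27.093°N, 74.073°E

Q1 at 28.481°N, 74.872°E:
  A: √((0.034·111.32)² + (2.237·97.66)²) = √(14.32532 + 47727.13974) = 218.498 km
  B: √((-0.236·111.32)² + (0.348·97.66)²) = √(690.19276 + 1155.02645) = 42.956 km
  C: √((-1.428·111.32)² + (0.501·97.66)²) = √(25269.85851 + 2393.91591) = 166.324 km
  D: √((-0.951·111.32)² + (-0.570·97.66)²) = √(11207.46598 + 3098.72582) = 119.608 km
  → nearest: B (42.956 km)
Q2 at 28.447°N, 75.653°E:
  A: √((0.068·111.32)² + (1.456·97.66)²) = √(57.30127 + 20218.83787) = 142.394 km
  B: √((-0.202·111.32)² + (-0.433·97.66)²) = √(505.64898 + 1788.17176) = 47.894 km
  C: √((-1.394·111.32)² + (-0.280·97.66)²) = √(24080.85723 + 747.73809) = 157.571 km
  D: √((-0.917·111.32)² + (-1.351·97.66)²) = √(10420.41623 + 17407.81000) = 166.818 km
  → nearest: B (47.894 km)
Q3 at 28.326°N, 76.307°E:
  A: √((0.189·111.32)² + (0.802·97.66)²) = √(442.65972 + 6134.54246) = 81.100 km
  B: √((-0.081·111.32)² + (-1.087·97.66)²) = √(81.30485 + 11269.18551) = 106.539 km
  C: √((-1.273·111.32)² + (-0.934·97.66)²) = √(20081.82613 + 8320.07406) = 168.529 km
  D: √((-0.796·111.32)² + (-2.005·97.66)²) = √(7851.85970 + 38340.89035) = 214.925 km
  → nearest: A (81.100 km)
Q4 at 27.093°N, 74.073°E:
  A: √((1.422·111.32)² + (3.036·97.66)²) = √(25057.95287 + 87909.73570) = 336.107 km
  B: √((1.152·111.32)² + (1.147·97.66)²) = √(16445.66175 + 12547.58874) = 170.274 km
  C: √((-0.040·111.32)² + (1.300·97.66)²) = √(19.82743 + 16118.33376) = 127.036 km
  D: √((0.437·111.32)² + (0.229·97.66)²) = √(2366.51504 + 500.15476) = 53.541 km
  → nearest: D (53.541 km)

Q1→B; Q2→B; Q3→A; Q4→D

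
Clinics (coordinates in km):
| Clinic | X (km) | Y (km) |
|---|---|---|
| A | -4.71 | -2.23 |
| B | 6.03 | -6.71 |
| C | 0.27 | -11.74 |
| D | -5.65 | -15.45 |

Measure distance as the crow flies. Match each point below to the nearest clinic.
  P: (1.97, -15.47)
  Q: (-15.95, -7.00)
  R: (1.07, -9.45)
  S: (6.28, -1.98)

P at (1.97, -15.47):
  A: √((-6.68)² + (13.24)²) = √(44.6224 + 175.2976) = 14.83 km
  B: √((4.06)² + (8.76)²) = √(16.4836 + 76.7376) = 9.66 km
  C: √((-1.70)² + (3.73)²) = √(2.8900 + 13.9129) = 4.10 km
  D: √((-7.62)² + (0.02)²) = √(58.0644 + 0.0004) = 7.62 km
  → nearest: C (4.10 km)
Q at (-15.95, -7.00):
  A: √((11.24)² + (4.77)²) = √(126.3376 + 22.7529) = 12.21 km
  B: √((21.98)² + (0.29)²) = √(483.1204 + 0.0841) = 21.98 km
  C: √((16.22)² + (-4.74)²) = √(263.0884 + 22.4676) = 16.90 km
  D: √((10.30)² + (-8.45)²) = √(106.0900 + 71.4025) = 13.32 km
  → nearest: A (12.21 km)
R at (1.07, -9.45):
  A: √((-5.78)² + (7.22)²) = √(33.4084 + 52.1284) = 9.25 km
  B: √((4.96)² + (2.74)²) = √(24.6016 + 7.5076) = 5.67 km
  C: √((-0.80)² + (-2.29)²) = √(0.6400 + 5.2441) = 2.43 km
  D: √((-6.72)² + (-6.00)²) = √(45.1584 + 36.0000) = 9.01 km
  → nearest: C (2.43 km)
S at (6.28, -1.98):
  A: √((-10.99)² + (-0.25)²) = √(120.7801 + 0.0625) = 10.99 km
  B: √((-0.25)² + (-4.73)²) = √(0.0625 + 22.3729) = 4.74 km
  C: √((-6.01)² + (-9.76)²) = √(36.1201 + 95.2576) = 11.46 km
  D: √((-11.93)² + (-13.47)²) = √(142.3249 + 181.4409) = 17.99 km
  → nearest: B (4.74 km)

P→C; Q→A; R→C; S→B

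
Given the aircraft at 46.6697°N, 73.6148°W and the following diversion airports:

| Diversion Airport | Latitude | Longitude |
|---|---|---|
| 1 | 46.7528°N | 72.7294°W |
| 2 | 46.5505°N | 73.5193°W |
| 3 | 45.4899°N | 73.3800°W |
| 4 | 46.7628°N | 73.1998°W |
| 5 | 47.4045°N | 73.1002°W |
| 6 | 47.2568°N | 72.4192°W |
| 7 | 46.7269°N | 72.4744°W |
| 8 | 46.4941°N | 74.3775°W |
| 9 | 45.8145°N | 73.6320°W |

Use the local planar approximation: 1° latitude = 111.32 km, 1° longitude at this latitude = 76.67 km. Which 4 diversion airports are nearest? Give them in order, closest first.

Distances from 46.6697°N, 73.6148°W:
1: √((0.0831·111.32)² + (0.8854·76.67)²) = √(85.575302 + 4608.185593) = 68.5110 km
2: √((-0.1192·111.32)² + (0.0955·76.67)²) = √(176.075490 + 53.611464) = 15.1554 km
3: √((-1.1798·111.32)² + (0.2348·76.67)²) = √(17248.970482 + 324.076180) = 132.5634 km
4: √((0.0931·111.32)² + (0.4150·76.67)²) = √(107.410257 + 1012.388306) = 33.4634 km
5: √((0.7348·111.32)² + (0.5146·76.67)²) = √(6690.902334 + 1556.648259) = 90.8160 km
6: √((0.5871·111.32)² + (1.1956·76.67)²) = √(4271.403076 + 8402.775089) = 112.5797 km
7: √((0.0572·111.32)² + (1.1404·76.67)²) = √(40.545107 + 7644.786194) = 87.6660 km
8: √((-0.1756·111.32)² + (-0.7627·76.67)²) = √(382.116172 + 3419.467019) = 61.6570 km
9: √((-0.8552·111.32)² + (-0.0172·76.67)²) = √(9063.204506 + 1.739033) = 95.2100 km
Sorted: 2 (15.1554 km) < 4 (33.4634 km) < 8 (61.6570 km) < 1 (68.5110 km) < 7 (87.6660 km) < 5 (90.8160 km) < …

2, 4, 8, 1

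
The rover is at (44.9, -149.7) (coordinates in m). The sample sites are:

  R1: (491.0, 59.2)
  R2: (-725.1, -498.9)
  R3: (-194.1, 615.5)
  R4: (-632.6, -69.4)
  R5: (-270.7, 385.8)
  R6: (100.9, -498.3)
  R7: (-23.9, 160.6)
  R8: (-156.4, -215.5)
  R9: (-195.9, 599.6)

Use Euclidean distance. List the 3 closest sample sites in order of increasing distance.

Distances from (44.9, -149.7):
R1: 492.6 m
R2: 845.5 m
R3: 801.7 m
R4: 682.2 m
R5: 621.6 m
R6: 353.1 m
R7: 317.8 m
R8: 211.8 m
R9: 787.0 m
Sorted: R8 (211.8 m) < R7 (317.8 m) < R6 (353.1 m) < R1 (492.6 m) < R5 (621.6 m) < …

R8, R7, R6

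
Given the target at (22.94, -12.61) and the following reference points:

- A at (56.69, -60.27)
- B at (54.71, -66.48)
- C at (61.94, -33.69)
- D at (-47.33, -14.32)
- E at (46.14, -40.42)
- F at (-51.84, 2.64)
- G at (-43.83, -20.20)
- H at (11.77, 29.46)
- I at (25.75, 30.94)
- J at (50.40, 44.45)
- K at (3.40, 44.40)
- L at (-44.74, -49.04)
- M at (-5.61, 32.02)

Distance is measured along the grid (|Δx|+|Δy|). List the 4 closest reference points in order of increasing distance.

Distances from (22.94, -12.61):
A: 81.41
B: 85.64
C: 60.08
D: 71.98
E: 51.01
F: 90.03
G: 74.36
H: 53.24
I: 46.36
J: 84.52
K: 76.55
L: 104.11
M: 73.18
Sorted: I (46.36) < E (51.01) < H (53.24) < C (60.08) < D (71.98) < M (73.18) < …

I, E, H, C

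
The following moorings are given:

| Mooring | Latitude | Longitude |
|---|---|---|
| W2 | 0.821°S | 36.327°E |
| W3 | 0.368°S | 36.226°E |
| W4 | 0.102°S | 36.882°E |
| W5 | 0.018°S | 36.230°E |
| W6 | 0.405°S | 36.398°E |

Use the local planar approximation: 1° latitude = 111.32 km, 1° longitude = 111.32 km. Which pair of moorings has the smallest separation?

Pairwise distances:
W3–W6: 19.585 km
W3–W5: 38.965 km
W5–W6: 46.965 km
W2–W6: 46.979 km
W2–W3: 51.666 km
W4–W6: 63.566 km
W4–W5: 73.181 km
W3–W4: 78.801 km
W2–W5: 90.040 km
W2–W4: 101.111 km
Closest pair: W3–W6 at 19.585 km.

W3 and W6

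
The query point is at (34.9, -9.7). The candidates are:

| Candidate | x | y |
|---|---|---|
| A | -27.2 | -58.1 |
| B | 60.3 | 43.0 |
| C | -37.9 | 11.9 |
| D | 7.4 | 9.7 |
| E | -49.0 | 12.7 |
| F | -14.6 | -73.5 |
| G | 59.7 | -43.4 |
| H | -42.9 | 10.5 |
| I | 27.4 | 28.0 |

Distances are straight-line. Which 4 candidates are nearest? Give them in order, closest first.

D, I, G, B

Distances from (34.9, -9.7):
A: 78.7
B: 58.5
C: 75.9
D: 33.7
E: 86.8
F: 80.8
G: 41.8
H: 80.4
I: 38.4
Sorted: D (33.7) < I (38.4) < G (41.8) < B (58.5) < C (75.9) < A (78.7) < …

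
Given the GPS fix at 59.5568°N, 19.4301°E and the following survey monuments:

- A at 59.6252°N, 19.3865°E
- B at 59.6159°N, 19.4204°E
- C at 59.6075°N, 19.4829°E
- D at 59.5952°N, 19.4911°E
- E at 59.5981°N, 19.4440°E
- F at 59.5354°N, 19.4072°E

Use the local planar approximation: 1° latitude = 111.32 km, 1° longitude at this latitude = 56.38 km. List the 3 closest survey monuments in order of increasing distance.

Distances from 59.5568°N, 19.4301°E:
A: √((0.0684·111.32)² + (-0.0436·56.38)²) = √(57.977382 + 6.042590) = 8.0012 km
B: √((0.0591·111.32)² + (-0.0097·56.38)²) = √(43.283399 + 0.299084) = 6.6017 km
C: √((0.0507·111.32)² + (0.0528·56.38)²) = √(31.853878 + 8.861719) = 6.3809 km
D: √((0.0384·111.32)² + (0.0610·56.38)²) = √(18.272957 + 11.827959) = 5.4864 km
E: √((0.0413·111.32)² + (0.0139·56.38)²) = √(21.137153 + 0.614157) = 4.6638 km
F: √((-0.0214·111.32)² + (-0.0229·56.38)²) = √(5.675106 + 1.666944) = 2.7096 km
Sorted: F (2.7096 km) < E (4.6638 km) < D (5.4864 km) < C (6.3809 km) < B (6.6017 km) < …

F, E, D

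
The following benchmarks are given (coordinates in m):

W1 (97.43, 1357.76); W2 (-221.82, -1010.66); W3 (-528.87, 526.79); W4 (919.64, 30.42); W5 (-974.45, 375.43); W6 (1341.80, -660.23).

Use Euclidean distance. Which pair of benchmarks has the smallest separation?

Pairwise distances:
W3–W5: 470.59 m
W4–W6: 809.45 m
W1–W3: 1040.56 m
W1–W5: 1453.93 m
W3–W4: 1531.20 m
W2–W4: 1544.92 m
W1–W4: 1561.37 m
W2–W3: 1567.81 m
W2–W5: 1577.24 m
W2–W6: 1602.41 m
W4–W5: 1925.26 m
W3–W6: 2215.50 m
W1–W6: 2370.81 m
W1–W2: 2389.84 m
W5–W6: 2537.24 m
Closest pair: W3–W5 at 470.59 m.

W3 and W5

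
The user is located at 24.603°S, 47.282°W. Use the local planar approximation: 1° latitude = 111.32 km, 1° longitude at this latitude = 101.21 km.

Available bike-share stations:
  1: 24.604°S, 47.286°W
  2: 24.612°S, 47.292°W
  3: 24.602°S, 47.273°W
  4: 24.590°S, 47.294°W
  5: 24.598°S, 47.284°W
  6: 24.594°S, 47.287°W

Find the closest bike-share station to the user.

Distances from 24.603°S, 47.282°W:
1: 0.420 km
2: 1.424 km
3: 0.918 km
4: 1.889 km
5: 0.592 km
6: 1.122 km
Minimum: 1 at 0.420 km.

1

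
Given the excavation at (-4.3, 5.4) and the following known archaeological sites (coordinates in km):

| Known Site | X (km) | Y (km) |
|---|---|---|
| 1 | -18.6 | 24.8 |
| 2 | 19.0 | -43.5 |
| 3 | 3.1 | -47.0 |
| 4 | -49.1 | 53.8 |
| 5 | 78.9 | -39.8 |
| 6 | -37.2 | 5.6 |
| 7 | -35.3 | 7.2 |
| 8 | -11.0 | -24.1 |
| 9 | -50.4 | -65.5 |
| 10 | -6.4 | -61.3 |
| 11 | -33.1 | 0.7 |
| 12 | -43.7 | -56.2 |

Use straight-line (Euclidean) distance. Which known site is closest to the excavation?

1

Distances from (-4.3, 5.4):
1: 24.1 km
2: 54.2 km
3: 52.9 km
4: 66.0 km
5: 94.7 km
6: 32.9 km
7: 31.1 km
8: 30.3 km
9: 84.6 km
10: 66.7 km
11: 29.2 km
12: 73.1 km
Minimum: 1 at 24.1 km.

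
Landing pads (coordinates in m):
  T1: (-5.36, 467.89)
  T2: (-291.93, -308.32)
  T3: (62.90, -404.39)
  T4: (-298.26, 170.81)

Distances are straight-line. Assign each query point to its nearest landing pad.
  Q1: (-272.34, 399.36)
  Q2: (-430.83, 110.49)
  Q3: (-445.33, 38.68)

Q1→T4; Q2→T4; Q3→T4

Q1 at (-272.34, 399.36):
  T1: √((266.98)² + (68.53)²) = √(71278.3204 + 4696.3609) = 275.64 m
  T2: √((-19.59)² + (-707.68)²) = √(383.7681 + 500810.9824) = 707.95 m
  T3: √((335.24)² + (-803.75)²) = √(112385.8576 + 646014.0625) = 870.86 m
  T4: √((-25.92)² + (-228.55)²) = √(671.8464 + 52235.1025) = 230.02 m
  → nearest: T4 (230.02 m)
Q2 at (-430.83, 110.49):
  T1: √((425.47)² + (357.40)²) = √(181024.7209 + 127734.7600) = 555.66 m
  T2: √((138.90)² + (-418.81)²) = √(19293.2100 + 175401.8161) = 441.24 m
  T3: √((493.73)² + (-514.88)²) = √(243769.3129 + 265101.4144) = 713.35 m
  T4: √((132.57)² + (60.32)²) = √(17574.8049 + 3638.5024) = 145.65 m
  → nearest: T4 (145.65 m)
Q3 at (-445.33, 38.68):
  T1: √((439.97)² + (429.21)²) = √(193573.6009 + 184221.2241) = 614.65 m
  T2: √((153.40)² + (-347.00)²) = √(23531.5600 + 120409.0000) = 379.39 m
  T3: √((508.23)² + (-443.07)²) = √(258297.7329 + 196311.0249) = 674.25 m
  T4: √((147.07)² + (132.13)²) = √(21629.5849 + 17458.3369) = 197.71 m
  → nearest: T4 (197.71 m)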